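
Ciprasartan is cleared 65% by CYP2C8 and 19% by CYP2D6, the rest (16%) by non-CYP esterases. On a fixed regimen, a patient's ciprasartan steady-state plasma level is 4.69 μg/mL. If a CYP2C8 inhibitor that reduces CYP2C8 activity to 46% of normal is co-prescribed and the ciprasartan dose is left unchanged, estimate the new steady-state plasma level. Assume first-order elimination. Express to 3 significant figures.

CYP2C8: 0.65 × 0.46 = 0.299
CYP2D6: 0.19 (unchanged)
Other: 0.16 (unchanged)
Relative clearance = 0.299 + 0.19 + 0.16 = 0.649.
Steady-state plasma level ∝ 1/CL, so new value = 4.69 / 0.649 = 7.23 μg/mL.

7.23 μg/mL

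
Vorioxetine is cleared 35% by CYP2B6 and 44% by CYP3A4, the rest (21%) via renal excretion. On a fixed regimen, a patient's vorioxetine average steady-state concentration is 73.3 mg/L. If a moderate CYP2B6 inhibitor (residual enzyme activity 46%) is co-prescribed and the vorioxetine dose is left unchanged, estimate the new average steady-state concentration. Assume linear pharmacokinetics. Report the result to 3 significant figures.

90.4 mg/L

The CYP2B6 pathway (35% of clearance) is reduced to 0.46× activity: 0.35 × 0.46 = 0.161.
CYP3A4 (44%) and the residual 21% are unaffected.
Relative clearance = 0.161 + 0.44 + 0.21 = 0.811.
With dosing unchanged, average steady-state concentration scales as 1/CL: 73.3 / 0.811 = 90.4 mg/L.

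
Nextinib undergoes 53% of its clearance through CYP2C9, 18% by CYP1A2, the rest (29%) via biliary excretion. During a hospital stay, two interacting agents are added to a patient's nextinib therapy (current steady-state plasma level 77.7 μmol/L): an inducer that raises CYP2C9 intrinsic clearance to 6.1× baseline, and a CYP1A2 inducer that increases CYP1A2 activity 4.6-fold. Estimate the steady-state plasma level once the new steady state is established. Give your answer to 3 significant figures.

17.9 μmol/L

The CYP2C9 pathway (53% of clearance) increases to 6.1× activity: 0.53 × 6.1 = 3.233.
The CYP1A2 pathway (18% of clearance) increases to 4.6× activity: 0.18 × 4.6 = 0.828.
The remaining 29% of clearance is unaffected.
New clearance relative to baseline: 3.233 + 0.828 + 0.29 = 4.351.
Dividing the baseline by the relative clearance: 77.7 / 4.351 = 17.9 μmol/L.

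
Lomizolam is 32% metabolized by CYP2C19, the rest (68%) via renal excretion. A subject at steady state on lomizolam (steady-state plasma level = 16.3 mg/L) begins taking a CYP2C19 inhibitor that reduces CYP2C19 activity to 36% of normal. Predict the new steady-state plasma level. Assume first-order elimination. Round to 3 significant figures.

20.5 mg/L

The CYP2C19 pathway (32% of clearance) drops to 0.36× activity: 0.32 × 0.36 = 0.1152.
Non-CYP routes (68%) are unchanged.
New clearance relative to baseline: 0.1152 + 0.68 = 0.7952.
With dosing unchanged, steady-state plasma level scales as 1/CL: 16.3 / 0.7952 = 20.5 mg/L.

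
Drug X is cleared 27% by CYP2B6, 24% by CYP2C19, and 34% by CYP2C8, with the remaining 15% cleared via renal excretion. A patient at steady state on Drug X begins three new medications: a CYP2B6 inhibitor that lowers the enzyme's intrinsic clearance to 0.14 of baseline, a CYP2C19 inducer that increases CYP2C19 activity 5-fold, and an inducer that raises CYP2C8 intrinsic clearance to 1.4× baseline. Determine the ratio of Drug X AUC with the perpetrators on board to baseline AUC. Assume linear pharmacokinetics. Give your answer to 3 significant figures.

0.537

The CYP2B6 pathway (27% of clearance) is reduced to 0.14× activity: 0.27 × 0.14 = 0.0378.
The CYP2C19 pathway (24% of clearance) rises to 5× activity: 0.24 × 5 = 1.2.
The CYP2C8 pathway (34% of clearance) is boosted to 1.4× activity: 0.34 × 1.4 = 0.476.
Non-CYP routes (15%) are unchanged.
New clearance relative to baseline: 0.0378 + 1.2 + 0.476 + 0.15 = 1.8638.
Because AUC varies inversely with clearance, the combined effect is 1 / 1.8638 = 0.537.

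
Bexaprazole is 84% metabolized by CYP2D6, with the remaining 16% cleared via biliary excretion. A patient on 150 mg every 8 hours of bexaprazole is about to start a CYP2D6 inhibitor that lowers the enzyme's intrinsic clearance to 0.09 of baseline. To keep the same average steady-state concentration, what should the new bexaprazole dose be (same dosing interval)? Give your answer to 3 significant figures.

35.3 mg

The CYP2D6 pathway (84% of clearance) falls to 0.09× activity: 0.84 × 0.09 = 0.0756.
Non-CYP routes (16%) are unchanged.
CL_new/CL_old = 0.0756 + 0.16 = 0.2356.
Css,avg = (dose rate)/CL, so holding Css fixed requires dose ∝ CL: 150 × 0.2356 = 35.3 mg.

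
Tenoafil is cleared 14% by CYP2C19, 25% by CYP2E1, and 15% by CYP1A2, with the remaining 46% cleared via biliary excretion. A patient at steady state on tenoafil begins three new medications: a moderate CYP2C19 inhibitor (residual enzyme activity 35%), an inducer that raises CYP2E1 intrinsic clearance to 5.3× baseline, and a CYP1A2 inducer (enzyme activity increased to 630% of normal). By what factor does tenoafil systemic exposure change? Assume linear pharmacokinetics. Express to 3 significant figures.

0.360

The CYP2C19 pathway (14% of clearance) drops to 0.35× activity: 0.14 × 0.35 = 0.049.
The CYP2E1 pathway (25% of clearance) rises to 5.3× activity: 0.25 × 5.3 = 1.325.
The CYP1A2 pathway (15% of clearance) increases to 6.3× activity: 0.15 × 6.3 = 0.945.
The remaining 46% of clearance is unaffected.
Relative clearance = 0.049 + 1.325 + 0.945 + 0.46 = 2.779.
Systemic exposure ∝ 1/CL: fold-change = 1 / 2.779 = 0.360.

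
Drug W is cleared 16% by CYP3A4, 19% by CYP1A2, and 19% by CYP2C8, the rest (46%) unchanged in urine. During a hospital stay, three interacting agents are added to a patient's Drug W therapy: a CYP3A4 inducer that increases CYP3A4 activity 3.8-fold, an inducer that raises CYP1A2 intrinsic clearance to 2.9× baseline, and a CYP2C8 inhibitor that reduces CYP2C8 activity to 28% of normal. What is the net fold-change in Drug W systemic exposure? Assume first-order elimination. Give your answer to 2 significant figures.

The CYP3A4 pathway (16% of clearance) rises to 3.8× activity: 0.16 × 3.8 = 0.608.
The CYP1A2 pathway (19% of clearance) is boosted to 2.9× activity: 0.19 × 2.9 = 0.551.
The CYP2C8 pathway (19% of clearance) drops to 0.28× activity: 0.19 × 0.28 = 0.0532.
Non-CYP routes (46%) are unchanged.
Relative clearance = 0.608 + 0.551 + 0.0532 + 0.46 = 1.6722.
Because systemic exposure varies inversely with clearance, the combined effect is 1 / 1.6722 = 0.60.

0.60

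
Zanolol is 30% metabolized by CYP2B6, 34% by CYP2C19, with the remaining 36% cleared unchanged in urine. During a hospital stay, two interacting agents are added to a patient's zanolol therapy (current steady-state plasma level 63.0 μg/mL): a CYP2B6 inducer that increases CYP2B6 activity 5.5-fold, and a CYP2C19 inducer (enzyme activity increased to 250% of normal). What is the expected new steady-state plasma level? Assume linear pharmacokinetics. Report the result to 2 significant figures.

22 μg/mL

The CYP2B6 pathway (30% of clearance) increases to 5.5× activity: 0.3 × 5.5 = 1.65.
The CYP2C19 pathway (34% of clearance) increases to 2.5× activity: 0.34 × 2.5 = 0.85.
The remaining 36% of clearance is unaffected.
New clearance relative to baseline: 1.65 + 0.85 + 0.36 = 2.86.
Dividing the baseline by the relative clearance: 63.0 / 2.86 = 22 μg/mL.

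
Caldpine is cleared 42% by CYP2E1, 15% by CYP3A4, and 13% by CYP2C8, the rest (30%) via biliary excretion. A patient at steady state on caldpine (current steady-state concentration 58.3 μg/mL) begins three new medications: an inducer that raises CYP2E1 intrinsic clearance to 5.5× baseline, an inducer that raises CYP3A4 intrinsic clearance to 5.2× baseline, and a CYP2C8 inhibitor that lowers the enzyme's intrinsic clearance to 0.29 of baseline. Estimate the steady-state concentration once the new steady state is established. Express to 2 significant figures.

The CYP2E1 pathway (42% of clearance) increases to 5.5× activity: 0.42 × 5.5 = 2.31.
The CYP3A4 pathway (15% of clearance) increases to 5.2× activity: 0.15 × 5.2 = 0.78.
The CYP2C8 pathway (13% of clearance) drops to 0.29× activity: 0.13 × 0.29 = 0.0377.
The remaining 30% of clearance is unaffected.
CL_new/CL_old = 2.31 + 0.78 + 0.0377 + 0.3 = 3.4277.
Dividing the baseline by the relative clearance: 58.3 / 3.4277 = 17 μg/mL.

17 μg/mL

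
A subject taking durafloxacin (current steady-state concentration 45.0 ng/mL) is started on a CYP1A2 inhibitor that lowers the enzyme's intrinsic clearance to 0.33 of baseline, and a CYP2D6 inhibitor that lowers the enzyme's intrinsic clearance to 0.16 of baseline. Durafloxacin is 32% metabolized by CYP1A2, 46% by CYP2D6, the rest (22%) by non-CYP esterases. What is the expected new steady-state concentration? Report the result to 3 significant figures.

The CYP1A2 pathway (32% of clearance) drops to 0.33× activity: 0.32 × 0.33 = 0.1056.
The CYP2D6 pathway (46% of clearance) drops to 0.16× activity: 0.46 × 0.16 = 0.0736.
Non-CYP routes (22%) are unchanged.
New clearance relative to baseline: 0.1056 + 0.0736 + 0.22 = 0.3992.
Dividing the baseline by the relative clearance: 45.0 / 0.3992 = 113 ng/mL.

113 ng/mL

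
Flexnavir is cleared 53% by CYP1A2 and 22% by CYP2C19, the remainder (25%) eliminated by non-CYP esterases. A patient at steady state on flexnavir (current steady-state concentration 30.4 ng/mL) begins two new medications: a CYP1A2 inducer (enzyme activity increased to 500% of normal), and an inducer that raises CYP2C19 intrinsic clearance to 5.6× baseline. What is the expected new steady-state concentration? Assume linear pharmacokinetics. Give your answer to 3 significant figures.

7.36 ng/mL

The CYP1A2 pathway (53% of clearance) is boosted to 5× activity: 0.53 × 5 = 2.65.
The CYP2C19 pathway (22% of clearance) increases to 5.6× activity: 0.22 × 5.6 = 1.232.
The remaining 25% of clearance is unaffected.
Relative clearance = 2.65 + 1.232 + 0.25 = 4.132.
Steady-state concentration ∝ 1/CL: new value = 30.4 / 4.132 = 7.36 ng/mL.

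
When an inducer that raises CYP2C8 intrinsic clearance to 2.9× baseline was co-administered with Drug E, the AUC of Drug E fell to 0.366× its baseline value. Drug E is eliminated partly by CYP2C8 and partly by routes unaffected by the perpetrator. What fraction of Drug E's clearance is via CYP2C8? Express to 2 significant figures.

0.91

Write x for the fraction cleared via CYP2C8. The observed AUC change means clearance rose to 1/0.366 = 2.732 of baseline.
Only the CYP2C8 route changed, so 2.732 = x·2.9 + (1 − x), giving x = 0.91.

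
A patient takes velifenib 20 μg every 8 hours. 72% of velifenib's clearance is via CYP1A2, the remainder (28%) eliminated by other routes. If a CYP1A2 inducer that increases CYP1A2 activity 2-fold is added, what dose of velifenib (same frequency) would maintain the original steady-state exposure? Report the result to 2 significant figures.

34 μg

The CYP1A2 pathway (72% of clearance) is boosted to 2× activity: 0.72 × 2 = 1.44.
Non-CYP routes (28%) are unchanged.
New clearance relative to baseline: 1.44 + 0.28 = 1.72.
To maintain the same steady-state level, dose must scale with clearance: new dose = 20 × 1.72 = 34 μg.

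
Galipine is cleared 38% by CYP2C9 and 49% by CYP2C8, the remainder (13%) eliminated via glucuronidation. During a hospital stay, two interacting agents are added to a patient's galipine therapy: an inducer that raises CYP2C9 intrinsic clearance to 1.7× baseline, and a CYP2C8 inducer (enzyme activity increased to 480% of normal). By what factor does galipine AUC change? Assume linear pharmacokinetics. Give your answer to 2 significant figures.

0.32

The CYP2C9 pathway (38% of clearance) increases to 1.7× activity: 0.38 × 1.7 = 0.646.
The CYP2C8 pathway (49% of clearance) rises to 4.8× activity: 0.49 × 4.8 = 2.352.
The remaining 13% of clearance is unaffected.
New clearance relative to baseline: 0.646 + 2.352 + 0.13 = 3.128.
AUC ∝ 1/CL: fold-change = 1 / 3.128 = 0.32.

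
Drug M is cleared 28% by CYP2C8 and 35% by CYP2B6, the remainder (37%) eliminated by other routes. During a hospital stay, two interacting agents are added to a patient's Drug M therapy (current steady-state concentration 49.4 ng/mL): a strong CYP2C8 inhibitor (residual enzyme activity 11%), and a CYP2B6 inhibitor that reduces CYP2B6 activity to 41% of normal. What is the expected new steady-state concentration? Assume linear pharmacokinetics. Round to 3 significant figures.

90.8 ng/mL

The CYP2C8 pathway (28% of clearance) falls to 0.11× activity: 0.28 × 0.11 = 0.0308.
The CYP2B6 pathway (35% of clearance) is reduced to 0.41× activity: 0.35 × 0.41 = 0.1435.
The remaining 37% of clearance is unaffected.
New clearance relative to baseline: 0.0308 + 0.1435 + 0.37 = 0.5443.
Steady-state concentration ∝ 1/CL: new value = 49.4 / 0.5443 = 90.8 ng/mL.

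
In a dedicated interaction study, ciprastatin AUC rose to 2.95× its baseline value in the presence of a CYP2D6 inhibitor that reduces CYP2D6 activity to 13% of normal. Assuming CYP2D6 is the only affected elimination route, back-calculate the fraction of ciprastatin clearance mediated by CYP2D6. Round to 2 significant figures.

Let x = fm,CYP2D6. Because AUC ∝ 1/CL, relative clearance fell to 1/2.95 = 0.339.
Setting x·0.13 + (1 − x) = 0.339 and solving: x = (0.339 − 1)/(0.13 − 1) = 0.76.

0.76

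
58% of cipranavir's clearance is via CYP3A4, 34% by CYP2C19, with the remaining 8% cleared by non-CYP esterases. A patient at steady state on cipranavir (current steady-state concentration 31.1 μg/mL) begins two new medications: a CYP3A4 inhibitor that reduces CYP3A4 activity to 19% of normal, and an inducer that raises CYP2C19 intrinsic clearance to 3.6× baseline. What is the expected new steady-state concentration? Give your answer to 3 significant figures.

22.0 μg/mL

The CYP3A4 pathway (58% of clearance) falls to 0.19× activity: 0.58 × 0.19 = 0.1102.
The CYP2C19 pathway (34% of clearance) increases to 3.6× activity: 0.34 × 3.6 = 1.224.
The remaining 8% of clearance is unaffected.
New clearance relative to baseline: 0.1102 + 1.224 + 0.08 = 1.4142.
New steady-state concentration = 31.1 / 1.4142 = 22.0 μg/mL (concentration scales inversely with clearance).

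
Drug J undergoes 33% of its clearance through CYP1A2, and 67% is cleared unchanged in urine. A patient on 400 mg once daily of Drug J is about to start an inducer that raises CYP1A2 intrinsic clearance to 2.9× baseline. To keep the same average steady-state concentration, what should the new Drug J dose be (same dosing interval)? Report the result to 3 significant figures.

651 mg

CYP1A2: 0.33 × 2.9 = 0.957
Other: 0.67 (unchanged)
New clearance relative to baseline: 0.957 + 0.67 = 1.627.
Css,avg = (dose rate)/CL, so holding Css fixed requires dose ∝ CL: 400 × 1.627 = 651 mg.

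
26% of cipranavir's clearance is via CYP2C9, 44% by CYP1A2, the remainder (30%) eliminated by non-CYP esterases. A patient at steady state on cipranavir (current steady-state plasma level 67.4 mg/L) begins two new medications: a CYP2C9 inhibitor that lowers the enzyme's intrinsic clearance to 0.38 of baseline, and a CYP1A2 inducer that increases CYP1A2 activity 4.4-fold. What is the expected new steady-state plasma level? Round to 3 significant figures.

28.9 mg/L

The CYP2C9 pathway (26% of clearance) falls to 0.38× activity: 0.26 × 0.38 = 0.0988.
The CYP1A2 pathway (44% of clearance) is boosted to 4.4× activity: 0.44 × 4.4 = 1.936.
Non-CYP routes (30%) are unchanged.
CL_new/CL_old = 0.0988 + 1.936 + 0.3 = 2.3348.
Steady-state plasma level ∝ 1/CL: new value = 67.4 / 2.3348 = 28.9 mg/L.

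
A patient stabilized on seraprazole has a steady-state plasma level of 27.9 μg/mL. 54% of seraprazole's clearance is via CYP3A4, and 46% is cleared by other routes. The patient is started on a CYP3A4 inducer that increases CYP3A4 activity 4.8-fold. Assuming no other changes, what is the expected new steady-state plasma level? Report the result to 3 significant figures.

9.14 μg/mL

The CYP3A4 pathway (54% of clearance) increases to 4.8× activity: 0.54 × 4.8 = 2.592.
Non-CYP routes (46%) are unchanged.
CL_new/CL_old = 2.592 + 0.46 = 3.052.
New steady-state plasma level = baseline ÷ relative clearance = 27.9 / 3.052 = 9.14 μg/mL.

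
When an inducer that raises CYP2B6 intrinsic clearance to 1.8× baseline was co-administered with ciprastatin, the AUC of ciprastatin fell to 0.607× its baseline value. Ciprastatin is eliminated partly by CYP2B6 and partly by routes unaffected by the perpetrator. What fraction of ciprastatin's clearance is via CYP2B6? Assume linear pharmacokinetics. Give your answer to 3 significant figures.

Let fm be the CYP2B6 fraction. New clearance relative to baseline = fm × 1.8 + (1 − fm).
AUC ratio = 1 / (new CL fraction), so new CL fraction = 1 / 0.607 = 1.647.
fm × 1.8 + 1 − fm = 1.647  ⇒  fm × (1.8 − 1) = 0.6474  ⇒  fm = 0.809.

0.809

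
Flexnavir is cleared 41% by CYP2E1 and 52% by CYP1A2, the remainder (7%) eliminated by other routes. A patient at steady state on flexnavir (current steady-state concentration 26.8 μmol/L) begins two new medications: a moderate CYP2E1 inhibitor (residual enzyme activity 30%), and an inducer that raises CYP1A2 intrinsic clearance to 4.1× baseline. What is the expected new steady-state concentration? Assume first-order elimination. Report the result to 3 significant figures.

11.5 μmol/L

CYP2E1: 0.41 × 0.3 = 0.123
CYP1A2: 0.52 × 4.1 = 2.132
Other: 0.07 (unchanged)
Relative clearance = 0.123 + 2.132 + 0.07 = 2.325.
Steady-state concentration ∝ 1/CL: new value = 26.8 / 2.325 = 11.5 μmol/L.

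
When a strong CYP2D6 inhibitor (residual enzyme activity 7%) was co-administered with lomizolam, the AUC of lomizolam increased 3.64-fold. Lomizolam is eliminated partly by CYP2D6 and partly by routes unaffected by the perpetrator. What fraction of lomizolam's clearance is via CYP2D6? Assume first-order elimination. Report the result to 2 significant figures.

0.78

Let fm be the CYP2D6 fraction. New clearance relative to baseline = fm × 0.07 + (1 − fm).
AUC ratio = 1 / (new CL fraction), so new CL fraction = 1 / 3.64 = 0.2747.
fm × 0.07 + 1 − fm = 0.2747  ⇒  fm × (0.07 − 1) = −0.7253  ⇒  fm = 0.78.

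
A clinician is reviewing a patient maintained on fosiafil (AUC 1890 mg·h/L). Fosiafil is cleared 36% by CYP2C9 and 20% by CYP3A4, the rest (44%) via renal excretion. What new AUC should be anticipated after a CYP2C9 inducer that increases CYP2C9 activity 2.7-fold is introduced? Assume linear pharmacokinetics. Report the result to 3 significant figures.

The CYP2C9 pathway (36% of clearance) rises to 2.7× activity: 0.36 × 2.7 = 0.972.
CYP3A4 (20%) and the residual 44% are unaffected.
Relative clearance = 0.972 + 0.2 + 0.44 = 1.612.
With dosing unchanged, AUC scales as 1/CL: 1890 / 1.612 = 1.17 × 10³ mg·h/L.

1.17 × 10³ mg·h/L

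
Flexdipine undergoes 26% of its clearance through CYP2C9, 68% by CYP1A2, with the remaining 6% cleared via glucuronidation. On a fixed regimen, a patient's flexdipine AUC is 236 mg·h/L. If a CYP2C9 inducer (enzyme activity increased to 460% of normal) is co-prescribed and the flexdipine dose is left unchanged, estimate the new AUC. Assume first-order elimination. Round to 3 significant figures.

122 mg·h/L

The CYP2C9 pathway (26% of clearance) rises to 4.6× activity: 0.26 × 4.6 = 1.196.
CYP1A2 (68%) and the residual 6% are unaffected.
New clearance relative to baseline: 1.196 + 0.68 + 0.06 = 1.936.
AUC ∝ 1/CL, so new value = 236 / 1.936 = 122 mg·h/L.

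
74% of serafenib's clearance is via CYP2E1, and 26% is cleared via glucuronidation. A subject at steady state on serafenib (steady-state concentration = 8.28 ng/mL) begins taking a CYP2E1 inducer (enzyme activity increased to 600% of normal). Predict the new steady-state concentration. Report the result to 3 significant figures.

The CYP2E1 pathway (74% of clearance) is boosted to 6× activity: 0.74 × 6 = 4.44.
The remaining 26% of clearance is unaffected.
Relative clearance = 4.44 + 0.26 = 4.7.
Steady-state concentration ∝ 1/CL, so new value = 8.28 / 4.7 = 1.76 ng/mL.

1.76 ng/mL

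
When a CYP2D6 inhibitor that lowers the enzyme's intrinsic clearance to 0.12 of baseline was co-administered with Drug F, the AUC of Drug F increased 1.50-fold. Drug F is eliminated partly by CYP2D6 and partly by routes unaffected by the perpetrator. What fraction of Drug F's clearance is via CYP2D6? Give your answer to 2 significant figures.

Let fm be the CYP2D6 fraction. New clearance relative to baseline = fm × 0.12 + (1 − fm).
AUC ratio = 1 / (new CL fraction), so new CL fraction = 1 / 1.50 = 0.6667.
fm × 0.12 + 1 − fm = 0.6667  ⇒  fm × (0.12 − 1) = −0.3333  ⇒  fm = 0.38.

0.38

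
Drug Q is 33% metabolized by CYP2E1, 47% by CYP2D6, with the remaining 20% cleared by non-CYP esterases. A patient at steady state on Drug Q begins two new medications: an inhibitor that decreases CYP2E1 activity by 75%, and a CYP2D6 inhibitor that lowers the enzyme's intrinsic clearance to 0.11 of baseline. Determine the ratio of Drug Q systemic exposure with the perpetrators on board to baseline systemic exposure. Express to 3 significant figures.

2.99

The CYP2E1 pathway (33% of clearance) falls to 0.25× activity: 0.33 × 0.25 = 0.0825.
The CYP2D6 pathway (47% of clearance) drops to 0.11× activity: 0.47 × 0.11 = 0.0517.
Non-CYP routes (20%) are unchanged.
New clearance relative to baseline: 0.0825 + 0.0517 + 0.2 = 0.3342.
Systemic exposure ∝ 1/CL: fold-change = 1 / 0.3342 = 2.99.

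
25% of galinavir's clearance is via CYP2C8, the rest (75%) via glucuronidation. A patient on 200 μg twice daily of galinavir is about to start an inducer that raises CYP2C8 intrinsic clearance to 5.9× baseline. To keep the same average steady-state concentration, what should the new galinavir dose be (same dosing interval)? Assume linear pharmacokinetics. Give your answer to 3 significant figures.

445 μg

The CYP2C8 pathway (25% of clearance) increases to 5.9× activity: 0.25 × 5.9 = 1.475.
The remaining 75% of clearance is unaffected.
CL_new/CL_old = 1.475 + 0.75 = 2.225.
Exposure is unchanged when dose changes in proportion to clearance. New dose = 200 μg × 2.225 = 445 μg.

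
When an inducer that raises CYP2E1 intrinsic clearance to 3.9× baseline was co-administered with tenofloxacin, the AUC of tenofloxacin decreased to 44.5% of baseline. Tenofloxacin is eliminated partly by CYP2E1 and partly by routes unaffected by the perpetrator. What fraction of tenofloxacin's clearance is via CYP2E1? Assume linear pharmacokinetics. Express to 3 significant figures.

0.430

CL'/CL = 1 / 0.445 = 2.247
3.9·fm + (1 − fm) = 2.247
fm = (2.247 − 1) / (3.9 − 1) = 0.430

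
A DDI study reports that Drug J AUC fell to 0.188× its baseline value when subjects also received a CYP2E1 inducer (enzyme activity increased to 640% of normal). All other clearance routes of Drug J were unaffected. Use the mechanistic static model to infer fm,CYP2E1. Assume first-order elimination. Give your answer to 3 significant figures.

0.800

Call the CYP2E1 fraction fm. After the interaction, CL_new/CL_old = fm × 6.4 + (1 − fm).
AUC ratio = 1 / (new CL fraction), so new CL fraction = 1 / 0.188 = 5.319.
fm × 6.4 + 1 − fm = 5.319  ⇒  fm × (6.4 − 1) = 4.319  ⇒  fm = 0.800.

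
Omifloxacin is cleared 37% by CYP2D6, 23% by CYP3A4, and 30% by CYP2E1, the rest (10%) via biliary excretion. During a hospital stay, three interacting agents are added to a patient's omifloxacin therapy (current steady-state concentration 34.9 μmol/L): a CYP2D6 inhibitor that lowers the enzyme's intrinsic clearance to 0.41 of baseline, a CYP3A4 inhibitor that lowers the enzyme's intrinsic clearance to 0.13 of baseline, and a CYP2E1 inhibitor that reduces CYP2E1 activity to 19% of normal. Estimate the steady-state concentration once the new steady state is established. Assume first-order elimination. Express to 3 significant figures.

103 μmol/L

The CYP2D6 pathway (37% of clearance) falls to 0.41× activity: 0.37 × 0.41 = 0.1517.
The CYP3A4 pathway (23% of clearance) drops to 0.13× activity: 0.23 × 0.13 = 0.0299.
The CYP2E1 pathway (30% of clearance) falls to 0.19× activity: 0.3 × 0.19 = 0.057.
Non-CYP routes (10%) are unchanged.
New clearance relative to baseline: 0.1517 + 0.0299 + 0.057 + 0.1 = 0.3386.
New steady-state concentration = 34.9 / 0.3386 = 103 μmol/L (concentration scales inversely with clearance).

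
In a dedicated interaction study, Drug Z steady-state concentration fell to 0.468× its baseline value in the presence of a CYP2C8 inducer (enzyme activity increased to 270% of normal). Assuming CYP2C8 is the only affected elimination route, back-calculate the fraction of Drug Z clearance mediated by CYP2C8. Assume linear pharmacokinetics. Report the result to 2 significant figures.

0.67

Let fm be the CYP2C8 fraction. New clearance relative to baseline = fm × 2.7 + (1 − fm).
Steady-state concentration ratio = 1 / (new CL fraction), so new CL fraction = 1 / 0.468 = 2.137.
fm × 2.7 + 1 − fm = 2.137  ⇒  fm × (2.7 − 1) = 1.137  ⇒  fm = 0.67.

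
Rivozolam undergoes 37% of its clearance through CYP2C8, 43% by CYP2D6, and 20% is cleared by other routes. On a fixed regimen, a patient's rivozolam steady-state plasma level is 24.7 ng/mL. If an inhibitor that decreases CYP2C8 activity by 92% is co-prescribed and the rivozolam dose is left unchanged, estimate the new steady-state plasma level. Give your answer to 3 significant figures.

37.4 ng/mL

The CYP2C8 pathway (37% of clearance) falls to 0.08× activity: 0.37 × 0.08 = 0.0296.
CYP2D6 (43%) and the residual 20% are unaffected.
CL_new/CL_old = 0.0296 + 0.43 + 0.2 = 0.6596.
New steady-state plasma level = baseline ÷ relative clearance = 24.7 / 0.6596 = 37.4 ng/mL.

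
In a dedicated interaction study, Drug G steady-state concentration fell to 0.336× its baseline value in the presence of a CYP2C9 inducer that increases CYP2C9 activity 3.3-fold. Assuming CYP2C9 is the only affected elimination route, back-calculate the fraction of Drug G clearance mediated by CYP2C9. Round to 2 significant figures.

CL'/CL = 1 / 0.336 = 2.976
3.3·fm + (1 − fm) = 2.976
fm = (2.976 − 1) / (3.3 − 1) = 0.86

0.86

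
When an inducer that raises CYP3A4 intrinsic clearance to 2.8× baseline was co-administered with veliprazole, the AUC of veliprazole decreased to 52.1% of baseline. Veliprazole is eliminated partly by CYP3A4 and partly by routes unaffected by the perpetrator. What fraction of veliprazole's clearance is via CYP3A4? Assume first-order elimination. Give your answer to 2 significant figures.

0.51

Call the CYP3A4 fraction fm. After the interaction, CL_new/CL_old = fm × 2.8 + (1 − fm).
AUC ratio = 1 / (new CL fraction), so new CL fraction = 1 / 0.521 = 1.919.
fm × 2.8 + 1 − fm = 1.919  ⇒  fm × (2.8 − 1) = 0.9194  ⇒  fm = 0.51.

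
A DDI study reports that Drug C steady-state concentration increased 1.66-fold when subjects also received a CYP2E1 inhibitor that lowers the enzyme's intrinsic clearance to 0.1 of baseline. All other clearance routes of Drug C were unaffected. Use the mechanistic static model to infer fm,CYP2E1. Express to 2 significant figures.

CL'/CL = 1 / 1.66 = 0.6024
0.1·fm + (1 − fm) = 0.6024
fm = (0.6024 − 1) / (0.1 − 1) = 0.44

0.44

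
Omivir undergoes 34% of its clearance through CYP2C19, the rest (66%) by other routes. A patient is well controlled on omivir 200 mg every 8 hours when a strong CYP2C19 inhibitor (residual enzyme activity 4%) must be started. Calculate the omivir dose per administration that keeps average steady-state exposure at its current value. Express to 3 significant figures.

The CYP2C19 pathway (34% of clearance) drops to 0.04× activity: 0.34 × 0.04 = 0.0136.
The remaining 66% of clearance is unaffected.
New clearance relative to baseline: 0.0136 + 0.66 = 0.6736.
Css,avg = (dose rate)/CL, so holding Css fixed requires dose ∝ CL: 200 × 0.6736 = 135 mg.

135 mg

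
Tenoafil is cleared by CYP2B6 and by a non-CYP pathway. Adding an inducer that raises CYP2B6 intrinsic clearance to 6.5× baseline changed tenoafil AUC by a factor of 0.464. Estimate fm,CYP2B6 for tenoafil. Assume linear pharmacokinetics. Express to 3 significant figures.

Let x = fm,CYP2B6. Because AUC ∝ 1/CL, relative clearance rose to 1/0.464 = 2.155.
Setting x·6.5 + (1 − x) = 2.155 and solving: x = (2.155 − 1)/(6.5 − 1) = 0.210.

0.210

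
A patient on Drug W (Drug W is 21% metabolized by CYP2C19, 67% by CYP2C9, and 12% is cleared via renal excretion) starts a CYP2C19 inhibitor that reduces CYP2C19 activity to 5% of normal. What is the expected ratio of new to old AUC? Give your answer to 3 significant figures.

1.25

The CYP2C19 pathway (21% of clearance) falls to 0.05× activity: 0.21 × 0.05 = 0.0105.
CYP2C9 (67%) and the residual 12% are unaffected.
New clearance relative to baseline: 0.0105 + 0.67 + 0.12 = 0.8005.
AUC is inversely proportional to clearance, so the fold-change is 1 / 0.8005 = 1.25.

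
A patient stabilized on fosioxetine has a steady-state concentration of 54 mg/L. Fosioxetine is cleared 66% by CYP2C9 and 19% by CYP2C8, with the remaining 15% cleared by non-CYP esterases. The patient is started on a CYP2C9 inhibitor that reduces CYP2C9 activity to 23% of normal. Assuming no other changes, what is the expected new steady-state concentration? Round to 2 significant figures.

The CYP2C9 pathway (66% of clearance) drops to 0.23× activity: 0.66 × 0.23 = 0.1518.
CYP2C8 (19%) and the residual 15% are unaffected.
New clearance relative to baseline: 0.1518 + 0.19 + 0.15 = 0.4918.
New steady-state concentration = baseline ÷ relative clearance = 54 / 0.4918 = 1.1 × 10² mg/L.

1.1 × 10² mg/L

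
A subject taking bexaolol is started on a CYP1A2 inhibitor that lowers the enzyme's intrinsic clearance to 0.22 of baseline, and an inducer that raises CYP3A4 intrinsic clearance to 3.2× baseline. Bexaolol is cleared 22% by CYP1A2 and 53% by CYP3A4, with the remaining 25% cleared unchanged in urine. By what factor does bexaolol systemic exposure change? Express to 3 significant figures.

0.501

The CYP1A2 pathway (22% of clearance) falls to 0.22× activity: 0.22 × 0.22 = 0.0484.
The CYP3A4 pathway (53% of clearance) increases to 3.2× activity: 0.53 × 3.2 = 1.696.
The remaining 25% of clearance is unaffected.
CL_new/CL_old = 0.0484 + 1.696 + 0.25 = 1.9944.
Net systemic exposure ratio = 1 / 1.9944 = 0.501.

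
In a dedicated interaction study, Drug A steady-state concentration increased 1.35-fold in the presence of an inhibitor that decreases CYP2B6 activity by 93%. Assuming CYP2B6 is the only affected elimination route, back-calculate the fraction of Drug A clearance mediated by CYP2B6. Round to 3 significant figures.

0.279

Write x for the fraction cleared via CYP2B6. The observed steady-state concentration change means clearance fell to 1/1.35 = 0.7407 of baseline.
Setting x·0.07 + (1 − x) = 0.7407 and solving: x = (0.7407 − 1)/(0.07 − 1) = 0.279.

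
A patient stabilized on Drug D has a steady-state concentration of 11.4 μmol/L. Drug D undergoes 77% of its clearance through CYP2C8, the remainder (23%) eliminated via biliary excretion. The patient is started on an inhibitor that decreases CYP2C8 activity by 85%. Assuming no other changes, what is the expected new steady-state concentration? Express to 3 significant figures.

CYP2C8: 0.77 × 0.15 = 0.1155
Other: 0.23 (unchanged)
CL_new/CL_old = 0.1155 + 0.23 = 0.3455.
New steady-state concentration = baseline ÷ relative clearance = 11.4 / 0.3455 = 33.0 μmol/L.

33.0 μmol/L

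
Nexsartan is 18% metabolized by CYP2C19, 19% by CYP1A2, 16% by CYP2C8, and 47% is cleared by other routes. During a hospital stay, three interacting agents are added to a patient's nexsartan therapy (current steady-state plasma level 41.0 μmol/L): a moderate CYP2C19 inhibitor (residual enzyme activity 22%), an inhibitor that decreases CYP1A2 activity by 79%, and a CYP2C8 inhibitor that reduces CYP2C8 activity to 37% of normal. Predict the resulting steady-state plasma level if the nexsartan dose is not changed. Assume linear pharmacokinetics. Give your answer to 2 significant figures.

CYP2C19: 0.18 × 0.22 = 0.0396
CYP1A2: 0.19 × 0.21 = 0.0399
CYP2C8: 0.16 × 0.37 = 0.0592
Other: 0.47 (unchanged)
CL_new/CL_old = 0.0396 + 0.0399 + 0.0592 + 0.47 = 0.6087.
Steady-state plasma level ∝ 1/CL: new value = 41.0 / 0.6087 = 67 μmol/L.

67 μmol/L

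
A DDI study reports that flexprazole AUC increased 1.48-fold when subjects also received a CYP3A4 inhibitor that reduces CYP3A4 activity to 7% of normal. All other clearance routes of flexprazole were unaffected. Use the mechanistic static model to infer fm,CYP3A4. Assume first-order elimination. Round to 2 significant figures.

CL'/CL = 1 / 1.48 = 0.6757
0.07·fm + (1 − fm) = 0.6757
fm = (0.6757 − 1) / (0.07 − 1) = 0.35

0.35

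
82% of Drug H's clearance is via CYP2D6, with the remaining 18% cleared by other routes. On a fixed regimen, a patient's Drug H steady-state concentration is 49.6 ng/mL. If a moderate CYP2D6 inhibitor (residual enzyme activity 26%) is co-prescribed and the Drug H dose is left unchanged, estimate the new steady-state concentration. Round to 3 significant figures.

CYP2D6: 0.82 × 0.26 = 0.2132
Other: 0.18 (unchanged)
New clearance relative to baseline: 0.2132 + 0.18 = 0.3932.
New steady-state concentration = baseline ÷ relative clearance = 49.6 / 0.3932 = 126 ng/mL.

126 ng/mL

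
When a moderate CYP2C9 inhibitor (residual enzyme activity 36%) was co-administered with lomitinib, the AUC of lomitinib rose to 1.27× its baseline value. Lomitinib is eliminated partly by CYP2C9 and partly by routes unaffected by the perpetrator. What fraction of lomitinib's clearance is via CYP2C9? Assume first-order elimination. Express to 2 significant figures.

0.33

CL'/CL = 1 / 1.27 = 0.7874
0.36·fm + (1 − fm) = 0.7874
fm = (0.7874 − 1) / (0.36 − 1) = 0.33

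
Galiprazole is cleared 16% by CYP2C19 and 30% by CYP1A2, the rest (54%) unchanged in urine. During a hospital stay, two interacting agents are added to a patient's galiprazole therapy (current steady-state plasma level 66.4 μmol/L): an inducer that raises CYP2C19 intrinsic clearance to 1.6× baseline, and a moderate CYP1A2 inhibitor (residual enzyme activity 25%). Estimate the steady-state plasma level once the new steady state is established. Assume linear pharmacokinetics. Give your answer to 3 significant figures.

The CYP2C19 pathway (16% of clearance) increases to 1.6× activity: 0.16 × 1.6 = 0.256.
The CYP1A2 pathway (30% of clearance) drops to 0.25× activity: 0.3 × 0.25 = 0.075.
The remaining 54% of clearance is unaffected.
CL_new/CL_old = 0.256 + 0.075 + 0.54 = 0.871.
New steady-state plasma level = 66.4 / 0.871 = 76.2 μmol/L (concentration scales inversely with clearance).

76.2 μmol/L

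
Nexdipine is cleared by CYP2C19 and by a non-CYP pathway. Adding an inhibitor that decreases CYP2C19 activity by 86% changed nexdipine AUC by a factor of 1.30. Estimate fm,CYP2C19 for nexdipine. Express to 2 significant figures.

CL'/CL = 1 / 1.30 = 0.7692
0.14·fm + (1 − fm) = 0.7692
fm = (0.7692 − 1) / (0.14 − 1) = 0.27

0.27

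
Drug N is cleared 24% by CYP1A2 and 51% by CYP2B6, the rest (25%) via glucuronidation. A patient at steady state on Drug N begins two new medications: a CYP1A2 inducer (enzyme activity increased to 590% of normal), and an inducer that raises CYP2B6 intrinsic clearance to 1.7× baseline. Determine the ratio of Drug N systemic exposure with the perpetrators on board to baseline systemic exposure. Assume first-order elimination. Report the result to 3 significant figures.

The CYP1A2 pathway (24% of clearance) is boosted to 5.9× activity: 0.24 × 5.9 = 1.416.
The CYP2B6 pathway (51% of clearance) increases to 1.7× activity: 0.51 × 1.7 = 0.867.
The remaining 25% of clearance is unaffected.
CL_new/CL_old = 1.416 + 0.867 + 0.25 = 2.533.
Because systemic exposure varies inversely with clearance, the combined effect is 1 / 2.533 = 0.395.

0.395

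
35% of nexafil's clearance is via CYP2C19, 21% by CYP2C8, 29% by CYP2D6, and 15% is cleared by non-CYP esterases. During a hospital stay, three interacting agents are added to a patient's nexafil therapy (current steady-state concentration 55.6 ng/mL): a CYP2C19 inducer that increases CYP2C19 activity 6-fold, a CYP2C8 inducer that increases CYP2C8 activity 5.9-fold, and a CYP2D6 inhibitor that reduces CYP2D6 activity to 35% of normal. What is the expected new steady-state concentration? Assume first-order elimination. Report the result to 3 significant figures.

The CYP2C19 pathway (35% of clearance) increases to 6× activity: 0.35 × 6 = 2.1.
The CYP2C8 pathway (21% of clearance) rises to 5.9× activity: 0.21 × 5.9 = 1.239.
The CYP2D6 pathway (29% of clearance) drops to 0.35× activity: 0.29 × 0.35 = 0.1015.
Non-CYP routes (15%) are unchanged.
Relative clearance = 2.1 + 1.239 + 0.1015 + 0.15 = 3.5905.
Dividing the baseline by the relative clearance: 55.6 / 3.5905 = 15.5 ng/mL.

15.5 ng/mL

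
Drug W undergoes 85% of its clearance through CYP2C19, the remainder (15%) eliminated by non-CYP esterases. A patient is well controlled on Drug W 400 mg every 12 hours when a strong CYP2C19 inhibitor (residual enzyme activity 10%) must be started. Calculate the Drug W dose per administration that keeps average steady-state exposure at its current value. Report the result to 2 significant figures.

94 mg

The CYP2C19 pathway (85% of clearance) is reduced to 0.1× activity: 0.85 × 0.1 = 0.085.
The remaining 15% of clearance is unaffected.
CL_new/CL_old = 0.085 + 0.15 = 0.235.
Css,avg = (dose rate)/CL, so holding Css fixed requires dose ∝ CL: 400 × 0.235 = 94 mg.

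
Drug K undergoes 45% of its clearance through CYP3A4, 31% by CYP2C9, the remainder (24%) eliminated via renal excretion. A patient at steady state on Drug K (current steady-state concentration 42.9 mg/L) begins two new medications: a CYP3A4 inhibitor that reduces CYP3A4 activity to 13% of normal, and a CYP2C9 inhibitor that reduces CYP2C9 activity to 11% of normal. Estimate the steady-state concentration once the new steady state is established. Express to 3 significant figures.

The CYP3A4 pathway (45% of clearance) is reduced to 0.13× activity: 0.45 × 0.13 = 0.0585.
The CYP2C9 pathway (31% of clearance) is reduced to 0.11× activity: 0.31 × 0.11 = 0.0341.
The remaining 24% of clearance is unaffected.
Relative clearance = 0.0585 + 0.0341 + 0.24 = 0.3326.
Dividing the baseline by the relative clearance: 42.9 / 0.3326 = 129 mg/L.

129 mg/L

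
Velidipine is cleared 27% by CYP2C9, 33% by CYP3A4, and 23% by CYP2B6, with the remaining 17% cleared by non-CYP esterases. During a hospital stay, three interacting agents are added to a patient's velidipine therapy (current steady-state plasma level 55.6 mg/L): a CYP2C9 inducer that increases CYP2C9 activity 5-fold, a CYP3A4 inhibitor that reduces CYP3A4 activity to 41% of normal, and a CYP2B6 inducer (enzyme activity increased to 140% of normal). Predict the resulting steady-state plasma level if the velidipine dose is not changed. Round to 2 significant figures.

28 mg/L

The CYP2C9 pathway (27% of clearance) rises to 5× activity: 0.27 × 5 = 1.35.
The CYP3A4 pathway (33% of clearance) drops to 0.41× activity: 0.33 × 0.41 = 0.1353.
The CYP2B6 pathway (23% of clearance) increases to 1.4× activity: 0.23 × 1.4 = 0.322.
Non-CYP routes (17%) are unchanged.
CL_new/CL_old = 1.35 + 0.1353 + 0.322 + 0.17 = 1.9773.
Dividing the baseline by the relative clearance: 55.6 / 1.9773 = 28 mg/L.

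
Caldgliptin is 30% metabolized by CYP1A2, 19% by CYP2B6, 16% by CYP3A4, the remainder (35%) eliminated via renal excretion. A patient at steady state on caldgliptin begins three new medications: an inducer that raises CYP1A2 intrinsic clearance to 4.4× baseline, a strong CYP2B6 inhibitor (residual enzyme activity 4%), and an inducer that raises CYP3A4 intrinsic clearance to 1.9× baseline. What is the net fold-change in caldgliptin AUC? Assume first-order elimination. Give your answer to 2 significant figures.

0.50

The CYP1A2 pathway (30% of clearance) is boosted to 4.4× activity: 0.3 × 4.4 = 1.32.
The CYP2B6 pathway (19% of clearance) is reduced to 0.04× activity: 0.19 × 0.04 = 0.0076.
The CYP3A4 pathway (16% of clearance) is boosted to 1.9× activity: 0.16 × 1.9 = 0.304.
The remaining 35% of clearance is unaffected.
New clearance relative to baseline: 1.32 + 0.0076 + 0.304 + 0.35 = 1.9816.
Because AUC varies inversely with clearance, the combined effect is 1 / 1.9816 = 0.50.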